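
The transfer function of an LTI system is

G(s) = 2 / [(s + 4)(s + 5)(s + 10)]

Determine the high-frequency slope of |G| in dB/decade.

Each pole contributes −20 dB/decade at high frequency; each zero contributes +20 dB/decade.
Net: 0 zero(s) − 3 pole(s) → -60 dB/decade.

-60 dB/decade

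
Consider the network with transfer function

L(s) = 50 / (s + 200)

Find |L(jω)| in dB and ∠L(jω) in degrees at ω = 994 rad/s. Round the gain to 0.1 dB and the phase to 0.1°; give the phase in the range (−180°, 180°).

At s = jω = j994:
pole (s+200): 200 + j994 → |·| = √(200²+994²) = √1028036 ≈ 1013.9, ∠ = arctan(994/200) ≈ 78.62°
|L| = 50 / 1013.9 ≈ 0.049315
Gain = 20 log₁₀(0.049315) ≈ -26.14 dB
∠L = 0.00° − 78.62° = -78.62°

-26.1 dB, -78.6°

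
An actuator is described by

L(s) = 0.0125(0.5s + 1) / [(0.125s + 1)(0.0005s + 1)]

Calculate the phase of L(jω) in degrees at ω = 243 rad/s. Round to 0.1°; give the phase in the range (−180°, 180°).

-5.5°

At ω = 243 rad/s:
zero (1 + j243·0.5) = 1 + j121.5 → |·| ≈ 121.5, ∠ ≈ 89.53°
pole (1 + j243·0.125) = 1 + j30.375 → |·| ≈ 30.391, ∠ ≈ 88.11°
pole (1 + j243·0.0005) = 1 + j0.1215 → |·| ≈ 1.0074, ∠ ≈ 6.93°
∠L = (89.53°) − (88.11° + 6.93°) = -5.51°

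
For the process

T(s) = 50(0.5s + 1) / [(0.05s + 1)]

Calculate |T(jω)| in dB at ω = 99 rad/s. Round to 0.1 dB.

53.8 dB

At ω = 99 rad/s:
zero (1 + j99·0.5) = 1 + j49.5 → |·| ≈ 49.51, ∠ ≈ 88.84°
pole (1 + j99·0.05) = 1 + j4.95 → |·| ≈ 5.05, ∠ ≈ 78.58°
|T| = 50 · 49.51 / (5.05) ≈ 490.2
Gain = 20 log₁₀(490.2) ≈ 53.81 dB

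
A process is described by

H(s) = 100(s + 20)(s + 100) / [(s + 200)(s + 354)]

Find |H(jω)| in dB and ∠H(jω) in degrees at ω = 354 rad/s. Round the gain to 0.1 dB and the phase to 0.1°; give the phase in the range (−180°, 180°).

36.1 dB, 55.5°

At s = jω = j354:
zero (s+20): 20 + j354 → |·| = √(20²+354²) = √125716 ≈ 354.56, ∠ = arctan(354/20) ≈ 86.77°
zero (s+100): 100 + j354 → |·| = √(100²+354²) = √135316 ≈ 367.85, ∠ = arctan(354/100) ≈ 74.23°
pole (s+200): 200 + j354 → |·| = √(200²+354²) = √165316 ≈ 406.59, ∠ = arctan(354/200) ≈ 60.53°
pole (s+354): 354 + j354 → |·| = √(354²+354²) = √250632 ≈ 500.63, ∠ = arctan(354/354) ≈ 45.00°
|H| = 100 · 1.3042e+05 / 2.0355e+05 ≈ 64.073
Gain = 20 log₁₀(64.073) ≈ 36.13 dB
∠H = 161.00° − 105.53° = 55.47°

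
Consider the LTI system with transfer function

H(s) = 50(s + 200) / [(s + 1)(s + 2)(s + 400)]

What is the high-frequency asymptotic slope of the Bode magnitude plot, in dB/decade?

Each pole contributes −20 dB/decade at high frequency; each zero contributes +20 dB/decade.
Net: 1 zero(s) − 3 pole(s) → -40 dB/decade.

-40 dB/decade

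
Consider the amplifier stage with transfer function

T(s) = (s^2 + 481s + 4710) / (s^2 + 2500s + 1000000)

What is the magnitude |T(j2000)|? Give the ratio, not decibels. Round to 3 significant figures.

Substitute s = j2000:
Numerator: (j2000)^2 + 481(j2000) + 4710 = -3995290 + j962000
Denominator: (j2000)^2 + 2500(j2000) + 1000000 = -3000000 + j5000000
|N| = √(3995290² + 962000²) ≈ 4.1095e+06, ∠N ≈ 166.46°
|D| = √(3000000² + 5000000²) ≈ 5.831e+06, ∠D ≈ 120.96°
|T| = 4.1095e+06 / 5.831e+06 ≈ 0.70477

0.705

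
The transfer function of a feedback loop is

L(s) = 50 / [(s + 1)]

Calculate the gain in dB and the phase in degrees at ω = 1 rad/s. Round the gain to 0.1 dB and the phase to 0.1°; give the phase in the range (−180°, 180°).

31.0 dB, -45.0°

At ω = 1 rad/s:
pole (1 + j1·1) = 1 + j1 → |·| ≈ 1.4142, ∠ ≈ 45.00°
|L| = 50 · 1 / (1.4142) ≈ 35.356
Gain = 20 log₁₀(35.356) ≈ 30.97 dB
∠L = (0°) − (45.00°) = -45.00°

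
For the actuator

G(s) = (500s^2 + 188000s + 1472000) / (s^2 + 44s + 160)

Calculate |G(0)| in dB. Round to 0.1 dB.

G(0) = 1472000 / 160 = 9200
20 log₁₀(9200) ≈ 79.28 dB

79.3 dB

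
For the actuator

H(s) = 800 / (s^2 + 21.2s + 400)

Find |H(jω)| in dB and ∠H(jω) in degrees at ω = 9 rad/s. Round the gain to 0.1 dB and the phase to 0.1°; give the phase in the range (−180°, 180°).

At s = jω = j9:
quadratic: (j9)² + 21.2·j9 + 400 = 319 + j190.8 → |·| ≈ 371.71, ∠ ≈ 30.88°
|H| = 800 / 371.71 ≈ 2.1522
Gain = 20 log₁₀(2.1522) ≈ 6.66 dB
∠H = 0.00° − 30.88° = -30.88°

6.7 dB, -30.9°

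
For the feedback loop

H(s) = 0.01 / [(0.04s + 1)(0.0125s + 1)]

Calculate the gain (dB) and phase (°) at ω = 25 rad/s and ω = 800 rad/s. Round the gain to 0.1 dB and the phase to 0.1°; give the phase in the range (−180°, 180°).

ω = 25: -43.4 dB, -62.4°; ω = 800: -90.2 dB, -172.5°

At ω = 25 rad/s:
pole (1 + j25·0.04) = 1 + j1 → |·| ≈ 1.4142, ∠ ≈ 45.00°
pole (1 + j25·0.0125) = 1 + j0.3125 → |·| ≈ 1.0477, ∠ ≈ 17.35°
|H| = 0.01 · 1 / (1.4142 · 1.0477) ≈ 0.0067492
Gain = 20 log₁₀(0.0067492) ≈ -43.41 dB
∠H = (0°) − (45.00° + 17.35°) = -62.35°

At ω = 800 rad/s:
pole (1 + j800·0.04) = 1 + j32 → |·| ≈ 32.016, ∠ ≈ 88.21°
pole (1 + j800·0.0125) = 1 + j10 → |·| ≈ 10.05, ∠ ≈ 84.29°
|H| = 0.01 · 1 / (32.016 · 10.05) ≈ 3.1079e-05
Gain = 20 log₁₀(3.1079e-05) ≈ -90.15 dB
∠H = (0°) − (88.21° + 84.29°) = -172.50°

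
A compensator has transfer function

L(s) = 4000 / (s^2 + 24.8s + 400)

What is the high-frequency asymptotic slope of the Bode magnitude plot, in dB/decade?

Each pole contributes −20 dB/decade at high frequency; each zero contributes +20 dB/decade.
Net: 0 zero(s) − 2 pole(s) → -40 dB/decade.

-40 dB/decade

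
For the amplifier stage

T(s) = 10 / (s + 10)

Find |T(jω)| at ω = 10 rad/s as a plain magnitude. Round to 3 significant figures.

Substitute s = j10:
Numerator: 10 = 10 + j0
Denominator: (j10) + 10 = 10 + j10
|N| = √(10² + 0²) ≈ 10, ∠N ≈ 0.00°
|D| = √(10² + 10²) ≈ 14.142, ∠D ≈ 45.00°
|T| = 10 / 14.142 ≈ 0.70711

0.707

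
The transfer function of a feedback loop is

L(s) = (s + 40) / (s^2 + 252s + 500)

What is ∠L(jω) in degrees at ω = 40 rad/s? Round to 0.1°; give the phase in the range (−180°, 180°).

-51.2°

Substitute s = j40:
Numerator: (j40) + 40 = 40 + j40
Denominator: (j40)^2 + 252(j40) + 500 = -1100 + j10080
|N| = √(40² + 40²) ≈ 56.569, ∠N ≈ 45.00°
|D| = √(1100² + 10080²) ≈ 10140, ∠D ≈ 96.23°
∠L = 45.00° − 96.23° = -51.23°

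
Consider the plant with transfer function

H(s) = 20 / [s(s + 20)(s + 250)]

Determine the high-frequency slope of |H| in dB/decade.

Each pole contributes −20 dB/decade at high frequency; each zero contributes +20 dB/decade.
Net: 0 zero(s) − 3 pole(s) → -60 dB/decade.

-60 dB/decade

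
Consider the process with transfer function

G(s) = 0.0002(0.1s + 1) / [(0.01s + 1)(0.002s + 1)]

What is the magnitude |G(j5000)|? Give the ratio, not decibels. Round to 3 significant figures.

At ω = 5000 rad/s:
zero (1 + j5000·0.1) = 1 + j500 → |·| ≈ 500, ∠ ≈ 89.89°
pole (1 + j5000·0.01) = 1 + j50 → |·| ≈ 50.01, ∠ ≈ 88.85°
pole (1 + j5000·0.002) = 1 + j10 → |·| ≈ 10.05, ∠ ≈ 84.29°
|G| = 0.0002 · 500 / (50.01 · 10.05) ≈ 0.00019897

0.000199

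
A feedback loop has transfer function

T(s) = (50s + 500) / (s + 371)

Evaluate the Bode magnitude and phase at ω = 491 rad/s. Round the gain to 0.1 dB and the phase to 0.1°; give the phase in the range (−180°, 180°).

32.0 dB, 35.9°

Substitute s = j491:
Numerator: 50(j491) + 500 = 500 + j24550
Denominator: (j491) + 371 = 371 + j491
|N| = √(500² + 24550²) ≈ 24555, ∠N ≈ 88.83°
|D| = √(371² + 491²) ≈ 615.4, ∠D ≈ 52.93°
|T| = 24555 / 615.4 ≈ 39.901
Gain = 20 log₁₀(39.901) ≈ 32.02 dB
∠T = 88.83° − 52.93° = 35.90°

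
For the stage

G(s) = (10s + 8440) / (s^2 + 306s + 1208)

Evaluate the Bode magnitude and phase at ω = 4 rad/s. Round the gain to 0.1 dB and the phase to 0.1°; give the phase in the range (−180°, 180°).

13.9 dB, -45.5°

Substitute s = j4:
Numerator: 10(j4) + 8440 = 8440 + j40
Denominator: (j4)^2 + 306(j4) + 1208 = 1192 + j1224
|N| = √(8440² + 40²) ≈ 8440.1, ∠N ≈ 0.27°
|D| = √(1192² + 1224²) ≈ 1708.5, ∠D ≈ 45.76°
|G| = 8440.1 / 1708.5 ≈ 4.9401
Gain = 20 log₁₀(4.9401) ≈ 13.87 dB
∠G = 0.27° − 45.76° = -45.49°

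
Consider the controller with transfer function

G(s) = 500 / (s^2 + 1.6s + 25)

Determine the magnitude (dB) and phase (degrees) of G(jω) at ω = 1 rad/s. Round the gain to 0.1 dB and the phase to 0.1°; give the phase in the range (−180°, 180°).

At s = jω = j1:
quadratic: (j1)² + 1.6·j1 + 25 = 24 + j1.6 → |·| ≈ 24.053, ∠ ≈ 3.81°
|G| = 500 / 24.053 ≈ 20.787
Gain = 20 log₁₀(20.787) ≈ 26.36 dB
∠G = 0.00° − 3.81° = -3.81°

26.4 dB, -3.8°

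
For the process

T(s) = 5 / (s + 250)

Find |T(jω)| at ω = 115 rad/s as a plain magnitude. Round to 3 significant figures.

Substitute s = j115:
Numerator: 5 = 5 + j0
Denominator: (j115) + 250 = 250 + j115
|N| = √(5² + 0²) ≈ 5, ∠N ≈ 0.00°
|D| = √(250² + 115²) ≈ 275.18, ∠D ≈ 24.70°
|T| = 5 / 275.18 ≈ 0.01817

0.0182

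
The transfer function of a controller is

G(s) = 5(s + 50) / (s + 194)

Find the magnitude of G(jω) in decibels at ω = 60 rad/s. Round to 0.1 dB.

At s = jω = j60:
zero (s+50): 50 + j60 → |·| = √(50²+60²) = √6100 ≈ 78.102, ∠ = arctan(60/50) ≈ 50.19°
pole (s+194): 194 + j60 → |·| = √(194²+60²) = √41236 ≈ 203.07, ∠ = arctan(60/194) ≈ 17.19°
|G| = 5 · 78.102 / 203.07 ≈ 1.923
Gain = 20 log₁₀(1.923) ≈ 5.68 dB

5.7 dB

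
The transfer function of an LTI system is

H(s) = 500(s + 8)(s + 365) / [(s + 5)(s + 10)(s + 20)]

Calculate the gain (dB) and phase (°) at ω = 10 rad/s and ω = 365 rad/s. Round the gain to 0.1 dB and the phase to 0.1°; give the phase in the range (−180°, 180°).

At s = jω = j10:
zero (s+8): 8 + j10 → |·| = √(8²+10²) = √164 ≈ 12.806, ∠ = arctan(10/8) ≈ 51.34°
zero (s+365): 365 + j10 → |·| = √(365²+10²) = √133325 ≈ 365.14, ∠ = arctan(10/365) ≈ 1.57°
pole (s+5): 5 + j10 → |·| = √(5²+10²) = √125 ≈ 11.18, ∠ = arctan(10/5) ≈ 63.43°
pole (s+10): 10 + j10 → |·| = √(10²+10²) = √200 ≈ 14.142, ∠ = arctan(10/10) ≈ 45.00°
pole (s+20): 20 + j10 → |·| = √(20²+10²) = √500 ≈ 22.361, ∠ = arctan(10/20) ≈ 26.57°
|H| = 500 · 4676 / 3535.4 ≈ 661.31
Gain = 20 log₁₀(661.31) ≈ 56.41 dB
∠H = 52.91° − 135.00° = -82.09°

At s = jω = j365:
zero (s+8): 8 + j365 → |·| = √(8²+365²) = √133289 ≈ 365.09, ∠ = arctan(365/8) ≈ 88.74°
zero (s+365): 365 + j365 → |·| = √(365²+365²) = √266450 ≈ 516.19, ∠ = arctan(365/365) ≈ 45.00°
pole (s+5): 5 + j365 → |·| = √(5²+365²) = √133250 ≈ 365.03, ∠ = arctan(365/5) ≈ 89.22°
pole (s+10): 10 + j365 → |·| = √(10²+365²) = √133325 ≈ 365.14, ∠ = arctan(365/10) ≈ 88.43°
pole (s+20): 20 + j365 → |·| = √(20²+365²) = √133625 ≈ 365.55, ∠ = arctan(365/20) ≈ 86.86°
|H| = 500 · 1.8846e+05 / 4.8723e+07 ≈ 1.934
Gain = 20 log₁₀(1.934) ≈ 5.73 dB
∠H = 133.74° − 264.51° = -130.77°

ω = 10: 56.4 dB, -82.1°; ω = 365: 5.7 dB, -130.8°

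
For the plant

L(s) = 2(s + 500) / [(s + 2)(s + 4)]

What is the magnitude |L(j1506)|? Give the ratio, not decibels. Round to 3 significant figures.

0.00140

At s = jω = j1506:
zero (s+500): 500 + j1506 → |·| = √(500²+1506²) = √2518036 ≈ 1586.8, ∠ = arctan(1506/500) ≈ 71.63°
pole (s+2): 2 + j1506 → |·| = √(2²+1506²) = √2268040 ≈ 1506, ∠ = arctan(1506/2) ≈ 89.92°
pole (s+4): 4 + j1506 → |·| = √(4²+1506²) = √2268052 ≈ 1506, ∠ = arctan(1506/4) ≈ 89.85°
|L| = 2 · 1586.8 / 2.268e+06 ≈ 0.0013993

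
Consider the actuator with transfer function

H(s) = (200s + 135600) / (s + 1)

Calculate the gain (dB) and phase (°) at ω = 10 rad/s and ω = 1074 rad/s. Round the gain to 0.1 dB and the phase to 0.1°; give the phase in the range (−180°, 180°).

ω = 10: 82.6 dB, -83.4°; ω = 1074: 47.5 dB, -32.2°

Substitute s = j10:
Numerator: 200(j10) + 135600 = 135600 + j2000
Denominator: (j10) + 1 = 1 + j10
|N| = √(135600² + 2000²) ≈ 1.3561e+05, ∠N ≈ 0.85°
|D| = √(1² + 10²) ≈ 10.05, ∠D ≈ 84.29°
|H| = 1.3561e+05 / 10.05 ≈ 13494
Gain = 20 log₁₀(13494) ≈ 82.60 dB
∠H = 0.85° − 84.29° = -83.44°

Substitute s = j1074:
Numerator: 200(j1074) + 135600 = 135600 + j214800
Denominator: (j1074) + 1 = 1 + j1074
|N| = √(135600² + 214800²) ≈ 2.5402e+05, ∠N ≈ 57.74°
|D| = √(1² + 1074²) ≈ 1074, ∠D ≈ 89.95°
|H| = 2.5402e+05 / 1074 ≈ 236.52
Gain = 20 log₁₀(236.52) ≈ 47.48 dB
∠H = 57.74° − 89.95° = -32.21°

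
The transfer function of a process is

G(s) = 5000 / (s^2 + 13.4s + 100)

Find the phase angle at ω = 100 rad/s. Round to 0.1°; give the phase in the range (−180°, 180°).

At s = jω = j100:
quadratic: (j100)² + 13.4·j100 + 100 = -9900 + j1340 → |·| ≈ 9990.3, ∠ ≈ 172.29°
∠G = 0.00° − 172.29° = -172.29°

-172.3°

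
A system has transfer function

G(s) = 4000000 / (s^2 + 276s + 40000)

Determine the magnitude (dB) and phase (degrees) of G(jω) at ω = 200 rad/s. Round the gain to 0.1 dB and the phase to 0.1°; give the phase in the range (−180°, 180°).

37.2 dB, -90.0°

At s = jω = j200:
quadratic: (j200)² + 276·j200 + 40000 = 0 + j55200 → |·| ≈ 55200, ∠ ≈ 90.00°
|G| = 4000000 / 55200 ≈ 72.464
Gain = 20 log₁₀(72.464) ≈ 37.20 dB
∠G = 0.00° − 90.00° = -90.00°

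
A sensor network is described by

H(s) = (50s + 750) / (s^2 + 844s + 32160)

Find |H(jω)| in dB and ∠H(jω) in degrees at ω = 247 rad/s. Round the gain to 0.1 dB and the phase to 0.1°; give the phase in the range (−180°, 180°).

-24.6 dB, -11.4°

Substitute s = j247:
Numerator: 50(j247) + 750 = 750 + j12350
Denominator: (j247)^2 + 844(j247) + 32160 = -28849 + j208468
|N| = √(750² + 12350²) ≈ 12373, ∠N ≈ 86.52°
|D| = √(28849² + 208468²) ≈ 2.1045e+05, ∠D ≈ 97.88°
|H| = 12373 / 2.1045e+05 ≈ 0.058793
Gain = 20 log₁₀(0.058793) ≈ -24.61 dB
∠H = 86.52° − 97.88° = -11.36°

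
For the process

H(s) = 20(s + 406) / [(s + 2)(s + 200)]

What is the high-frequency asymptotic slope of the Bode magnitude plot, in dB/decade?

Each pole contributes −20 dB/decade at high frequency; each zero contributes +20 dB/decade.
Net: 1 zero(s) − 2 pole(s) → -20 dB/decade.

-20 dB/decade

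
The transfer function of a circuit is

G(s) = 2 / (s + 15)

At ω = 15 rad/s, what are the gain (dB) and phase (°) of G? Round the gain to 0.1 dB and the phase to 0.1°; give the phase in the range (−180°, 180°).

At s = jω = j15:
pole (s+15): 15 + j15 → |·| = √(15²+15²) = √450 ≈ 21.213, ∠ = arctan(15/15) ≈ 45.00°
|G| = 2 / 21.213 ≈ 0.094282
Gain = 20 log₁₀(0.094282) ≈ -20.51 dB
∠G = 0.00° − 45.00° = -45.00°

-20.5 dB, -45.0°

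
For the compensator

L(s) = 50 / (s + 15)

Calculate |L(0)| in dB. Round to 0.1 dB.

L(0) = 50 / 15 ≈ 3.3333
20 log₁₀(3.3333) ≈ 10.46 dB

10.5 dB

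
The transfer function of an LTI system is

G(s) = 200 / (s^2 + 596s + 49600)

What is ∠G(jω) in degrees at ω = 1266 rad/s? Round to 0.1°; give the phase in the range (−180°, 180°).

-154.1°

Substitute s = j1266:
Numerator: 200 = 200 + j0
Denominator: (j1266)^2 + 596(j1266) + 49600 = -1553156 + j754536
|N| = √(200² + 0²) ≈ 200, ∠N ≈ 0.00°
|D| = √(1553156² + 754536²) ≈ 1.7267e+06, ∠D ≈ 154.09°
∠G = 0.00° − 154.09° = -154.09°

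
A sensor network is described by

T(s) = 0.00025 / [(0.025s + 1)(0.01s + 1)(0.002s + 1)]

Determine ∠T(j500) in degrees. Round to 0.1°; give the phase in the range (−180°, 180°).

150.9°

At ω = 500 rad/s:
pole (1 + j500·0.025) = 1 + j12.5 → |·| ≈ 12.54, ∠ ≈ 85.43°
pole (1 + j500·0.01) = 1 + j5 → |·| ≈ 5.099, ∠ ≈ 78.69°
pole (1 + j500·0.002) = 1 + j1 → |·| ≈ 1.4142, ∠ ≈ 45.00°
∠T = (0°) − (85.43° + 78.69° + 45.00°) = -209.12° ≡ 150.88° (principal value)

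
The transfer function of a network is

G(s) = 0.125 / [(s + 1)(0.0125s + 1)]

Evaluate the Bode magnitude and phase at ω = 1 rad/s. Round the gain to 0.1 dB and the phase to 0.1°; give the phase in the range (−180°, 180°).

-21.1 dB, -45.7°

At ω = 1 rad/s:
pole (1 + j1·1) = 1 + j1 → |·| ≈ 1.4142, ∠ ≈ 45.00°
pole (1 + j1·0.0125) = 1 + j0.0125 → |·| ≈ 1.0001, ∠ ≈ 0.72°
|G| = 0.125 · 1 / (1.4142 · 1.0001) ≈ 0.08838
Gain = 20 log₁₀(0.08838) ≈ -21.07 dB
∠G = (0°) − (45.00° + 0.72°) = -45.72°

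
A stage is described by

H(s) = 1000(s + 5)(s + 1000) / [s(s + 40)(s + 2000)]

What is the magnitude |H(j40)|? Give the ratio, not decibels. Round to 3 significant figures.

At s = jω = j40:
zero (s+5): 5 + j40 → |·| = √(5²+40²) = √1625 ≈ 40.311, ∠ = arctan(40/5) ≈ 82.87°
zero (s+1000): 1000 + j40 → |·| = √(1000²+40²) = √1001600 ≈ 1000.8, ∠ = arctan(40/1000) ≈ 2.29°
pole (s+40): 40 + j40 → |·| = √(40²+40²) = √3200 ≈ 56.569, ∠ = arctan(40/40) ≈ 45.00°
pole (s+2000): 2000 + j40 → |·| = √(2000²+40²) = √4001600 ≈ 2000.4, ∠ = arctan(40/2000) ≈ 1.15°
pole at origin: |s| = 40, ∠ = 90.00° (in denominator)
|H| = 1000 · 40343 / 4.5264e+06 ≈ 8.9128

8.91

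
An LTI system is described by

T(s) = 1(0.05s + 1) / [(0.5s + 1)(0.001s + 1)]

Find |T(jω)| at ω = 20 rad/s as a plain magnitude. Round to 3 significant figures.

0.141

At ω = 20 rad/s:
zero (1 + j20·0.05) = 1 + j1 → |·| ≈ 1.4142, ∠ ≈ 45.00°
pole (1 + j20·0.5) = 1 + j10 → |·| ≈ 10.05, ∠ ≈ 84.29°
pole (1 + j20·0.001) = 1 + j0.02 → |·| ≈ 1.0002, ∠ ≈ 1.15°
|T| = 1 · 1.4142 / (10.05 · 1.0002) ≈ 0.14069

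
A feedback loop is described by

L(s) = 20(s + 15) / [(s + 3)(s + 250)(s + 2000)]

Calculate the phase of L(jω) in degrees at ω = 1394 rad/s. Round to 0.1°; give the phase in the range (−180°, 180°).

-115.2°

At s = jω = j1394:
zero (s+15): 15 + j1394 → |·| = √(15²+1394²) = √1943461 ≈ 1394.1, ∠ = arctan(1394/15) ≈ 89.38°
pole (s+3): 3 + j1394 → |·| = √(3²+1394²) = √1943245 ≈ 1394, ∠ = arctan(1394/3) ≈ 89.88°
pole (s+250): 250 + j1394 → |·| = √(250²+1394²) = √2005736 ≈ 1416.2, ∠ = arctan(1394/250) ≈ 79.83°
pole (s+2000): 2000 + j1394 → |·| = √(2000²+1394²) = √5943236 ≈ 2437.9, ∠ = arctan(1394/2000) ≈ 34.88°
∠L = 89.38° − 204.59° = -115.21°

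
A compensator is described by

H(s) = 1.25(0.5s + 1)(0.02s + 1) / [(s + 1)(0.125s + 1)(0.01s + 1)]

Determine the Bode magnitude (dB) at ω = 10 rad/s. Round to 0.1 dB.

-7.9 dB

At ω = 10 rad/s:
zero (1 + j10·0.5) = 1 + j5 → |·| ≈ 5.099, ∠ ≈ 78.69°
zero (1 + j10·0.02) = 1 + j0.2 → |·| ≈ 1.0198, ∠ ≈ 11.31°
pole (1 + j10·1) = 1 + j10 → |·| ≈ 10.05, ∠ ≈ 84.29°
pole (1 + j10·0.125) = 1 + j1.25 → |·| ≈ 1.6008, ∠ ≈ 51.34°
pole (1 + j10·0.01) = 1 + j0.1 → |·| ≈ 1.005, ∠ ≈ 5.71°
|H| = 1.25 · 5.099 · 1.0198 / (10.05 · 1.6008 · 1.005) ≈ 0.40201
Gain = 20 log₁₀(0.40201) ≈ -7.92 dB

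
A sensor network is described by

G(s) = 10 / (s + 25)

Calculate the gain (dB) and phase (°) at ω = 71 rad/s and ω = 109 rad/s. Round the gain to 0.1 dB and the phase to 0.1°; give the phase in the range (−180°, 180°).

At s = jω = j71:
pole (s+25): 25 + j71 → |·| = √(25²+71²) = √5666 ≈ 75.273, ∠ = arctan(71/25) ≈ 70.60°
|G| = 10 / 75.273 ≈ 0.13285
Gain = 20 log₁₀(0.13285) ≈ -17.53 dB
∠G = 0.00° − 70.60° = -70.60°

At s = jω = j109:
pole (s+25): 25 + j109 → |·| = √(25²+109²) = √12506 ≈ 111.83, ∠ = arctan(109/25) ≈ 77.08°
|G| = 10 / 111.83 ≈ 0.089421
Gain = 20 log₁₀(0.089421) ≈ -20.97 dB
∠G = 0.00° − 77.08° = -77.08°

ω = 71: -17.5 dB, -70.6°; ω = 109: -21.0 dB, -77.1°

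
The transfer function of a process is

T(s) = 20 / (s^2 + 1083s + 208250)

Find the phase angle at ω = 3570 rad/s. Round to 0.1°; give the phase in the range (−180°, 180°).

Substitute s = j3570:
Numerator: 20 = 20 + j0
Denominator: (j3570)^2 + 1083(j3570) + 208250 = -12536650 + j3866310
|N| = √(20² + 0²) ≈ 20, ∠N ≈ 0.00°
|D| = √(12536650² + 3866310²) ≈ 1.3119e+07, ∠D ≈ 162.86°
∠T = 0.00° − 162.86° = -162.86°

-162.9°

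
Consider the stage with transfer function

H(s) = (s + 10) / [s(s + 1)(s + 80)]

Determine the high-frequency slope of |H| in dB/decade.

-40 dB/decade

Each pole contributes −20 dB/decade at high frequency; each zero contributes +20 dB/decade.
Net: 1 zero(s) − 3 pole(s) → -40 dB/decade.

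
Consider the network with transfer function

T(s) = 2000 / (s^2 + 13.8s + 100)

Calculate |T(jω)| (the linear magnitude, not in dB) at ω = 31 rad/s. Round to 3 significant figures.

At s = jω = j31:
quadratic: (j31)² + 13.8·j31 + 100 = -861 + j427.8 → |·| ≈ 961.42, ∠ ≈ 153.58°
|T| = 2000 / 961.42 ≈ 2.0803

2.08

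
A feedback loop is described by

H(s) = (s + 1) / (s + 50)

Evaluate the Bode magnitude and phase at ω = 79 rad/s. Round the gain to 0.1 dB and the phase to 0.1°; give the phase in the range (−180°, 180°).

-1.5 dB, 31.6°

At s = jω = j79:
zero (s+1): 1 + j79 → |·| = √(1²+79²) = √6242 ≈ 79.006, ∠ = arctan(79/1) ≈ 89.27°
pole (s+50): 50 + j79 → |·| = √(50²+79²) = √8741 ≈ 93.493, ∠ = arctan(79/50) ≈ 57.67°
|H| = 1 · 79.006 / 93.493 ≈ 0.84505
Gain = 20 log₁₀(0.84505) ≈ -1.46 dB
∠H = 89.27° − 57.67° = 31.60°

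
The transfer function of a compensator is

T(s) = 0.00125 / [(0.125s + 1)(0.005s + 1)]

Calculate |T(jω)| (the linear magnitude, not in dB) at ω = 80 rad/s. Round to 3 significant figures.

At ω = 80 rad/s:
pole (1 + j80·0.125) = 1 + j10 → |·| ≈ 10.05, ∠ ≈ 84.29°
pole (1 + j80·0.005) = 1 + j0.4 → |·| ≈ 1.077, ∠ ≈ 21.80°
|T| = 0.00125 · 1 / (10.05 · 1.077) ≈ 0.00011549

0.000115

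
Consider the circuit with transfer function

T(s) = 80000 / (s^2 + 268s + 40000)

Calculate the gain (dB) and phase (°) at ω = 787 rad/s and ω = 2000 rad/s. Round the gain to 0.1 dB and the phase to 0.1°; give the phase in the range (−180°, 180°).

At s = jω = j787:
quadratic: (j787)² + 268·j787 + 40000 = -579369 + j210916 → |·| ≈ 6.1657e+05, ∠ ≈ 160.00°
|T| = 80000 / 6.1657e+05 ≈ 0.12975
Gain = 20 log₁₀(0.12975) ≈ -17.74 dB
∠T = 0.00° − 160.00° = -160.00°

At s = jω = j2000:
quadratic: (j2000)² + 268·j2000 + 40000 = -3960000 + j536000 → |·| ≈ 3.9961e+06, ∠ ≈ 172.29°
|T| = 80000 / 3.9961e+06 ≈ 0.02002
Gain = 20 log₁₀(0.02002) ≈ -33.97 dB
∠T = 0.00° − 172.29° = -172.29°

ω = 787: -17.7 dB, -160.0°; ω = 2000: -34.0 dB, -172.3°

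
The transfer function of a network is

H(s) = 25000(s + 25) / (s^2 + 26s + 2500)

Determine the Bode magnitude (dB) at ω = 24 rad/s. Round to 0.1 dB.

52.6 dB

At s = jω = j24:
zero (s+25): 25 + j24 → |·| = √(25²+24²) = √1201 ≈ 34.655, ∠ = arctan(24/25) ≈ 43.83°
quadratic: (j24)² + 26·j24 + 2500 = 1924 + j624 → |·| ≈ 2022.7, ∠ ≈ 17.97°
|H| = 25000 · 34.655 / 2022.7 ≈ 428.33
Gain = 20 log₁₀(428.33) ≈ 52.64 dB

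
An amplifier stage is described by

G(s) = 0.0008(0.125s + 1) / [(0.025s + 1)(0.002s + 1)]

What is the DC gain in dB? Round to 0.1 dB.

-61.9 dB

G(0) = 0.0008 · 1 / 1 = 0.0008
20 log₁₀(0.0008) ≈ -61.94 dB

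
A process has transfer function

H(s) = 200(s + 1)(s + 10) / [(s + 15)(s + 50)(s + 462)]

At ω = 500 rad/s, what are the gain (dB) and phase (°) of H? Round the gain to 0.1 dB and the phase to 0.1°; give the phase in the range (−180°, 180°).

At s = jω = j500:
zero (s+1): 1 + j500 → |·| = √(1²+500²) = √250001 ≈ 500, ∠ = arctan(500/1) ≈ 89.89°
zero (s+10): 10 + j500 → |·| = √(10²+500²) = √250100 ≈ 500.1, ∠ = arctan(500/10) ≈ 88.85°
pole (s+15): 15 + j500 → |·| = √(15²+500²) = √250225 ≈ 500.22, ∠ = arctan(500/15) ≈ 88.28°
pole (s+50): 50 + j500 → |·| = √(50²+500²) = √252500 ≈ 502.49, ∠ = arctan(500/50) ≈ 84.29°
pole (s+462): 462 + j500 → |·| = √(462²+500²) = √463444 ≈ 680.77, ∠ = arctan(500/462) ≈ 47.26°
|H| = 200 · 2.5005e+05 / 1.7112e+08 ≈ 0.29225
Gain = 20 log₁₀(0.29225) ≈ -10.68 dB
∠H = 178.74° − 219.83° = -41.09°

-10.7 dB, -41.1°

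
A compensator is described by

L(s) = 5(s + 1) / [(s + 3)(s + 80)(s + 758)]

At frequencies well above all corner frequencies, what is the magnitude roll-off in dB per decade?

Each pole contributes −20 dB/decade at high frequency; each zero contributes +20 dB/decade.
Net: 1 zero(s) − 3 pole(s) → -40 dB/decade.

-40 dB/decade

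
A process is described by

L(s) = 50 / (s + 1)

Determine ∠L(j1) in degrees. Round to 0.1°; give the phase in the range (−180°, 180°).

At s = jω = j1:
pole (s+1): 1 + j1 → |·| = √(1²+1²) = √2 ≈ 1.4142, ∠ = arctan(1/1) ≈ 45.00°
∠L = 0.00° − 45.00° = -45.00°

-45.0°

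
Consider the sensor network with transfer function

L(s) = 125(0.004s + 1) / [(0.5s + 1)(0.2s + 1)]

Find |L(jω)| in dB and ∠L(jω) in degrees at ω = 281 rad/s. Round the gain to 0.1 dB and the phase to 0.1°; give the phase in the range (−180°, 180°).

At ω = 281 rad/s:
zero (1 + j281·0.004) = 1 + j1.124 → |·| ≈ 1.5045, ∠ ≈ 48.34°
pole (1 + j281·0.5) = 1 + j140.5 → |·| ≈ 140.5, ∠ ≈ 89.59°
pole (1 + j281·0.2) = 1 + j56.2 → |·| ≈ 56.209, ∠ ≈ 88.98°
|L| = 125 · 1.5045 / (140.5 · 56.209) ≈ 0.023813
Gain = 20 log₁₀(0.023813) ≈ -32.46 dB
∠L = (48.34°) − (89.59° + 88.98°) = -130.23°

-32.5 dB, -130.2°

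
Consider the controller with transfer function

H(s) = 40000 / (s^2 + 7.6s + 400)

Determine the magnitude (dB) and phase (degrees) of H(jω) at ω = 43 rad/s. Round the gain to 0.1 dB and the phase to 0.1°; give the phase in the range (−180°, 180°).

At s = jω = j43:
quadratic: (j43)² + 7.6·j43 + 400 = -1449 + j326.8 → |·| ≈ 1485.4, ∠ ≈ 167.29°
|H| = 40000 / 1485.4 ≈ 26.929
Gain = 20 log₁₀(26.929) ≈ 28.60 dB
∠H = 0.00° − 167.29° = -167.29°

28.6 dB, -167.3°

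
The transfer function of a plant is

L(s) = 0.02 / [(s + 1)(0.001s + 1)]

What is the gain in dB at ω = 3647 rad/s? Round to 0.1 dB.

At ω = 3647 rad/s:
pole (1 + j3647·1) = 1 + j3647 → |·| ≈ 3647, ∠ ≈ 89.98°
pole (1 + j3647·0.001) = 1 + j3.647 → |·| ≈ 3.7816, ∠ ≈ 74.67°
|L| = 0.02 · 1 / (3647 · 3.7816) ≈ 1.4502e-06
Gain = 20 log₁₀(1.4502e-06) ≈ -116.77 dB

-116.8 dB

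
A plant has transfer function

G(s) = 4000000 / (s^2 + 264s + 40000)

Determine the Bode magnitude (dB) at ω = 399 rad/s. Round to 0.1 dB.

At s = jω = j399:
quadratic: (j399)² + 264·j399 + 40000 = -119201 + j105336 → |·| ≈ 1.5907e+05, ∠ ≈ 138.53°
|G| = 4000000 / 1.5907e+05 ≈ 25.146
Gain = 20 log₁₀(25.146) ≈ 28.01 dB

28.0 dB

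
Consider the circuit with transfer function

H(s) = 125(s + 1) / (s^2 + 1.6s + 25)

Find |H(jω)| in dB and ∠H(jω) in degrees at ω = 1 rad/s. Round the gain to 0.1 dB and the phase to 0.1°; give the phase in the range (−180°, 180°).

At s = jω = j1:
zero (s+1): 1 + j1 → |·| = √(1²+1²) = √2 ≈ 1.4142, ∠ = arctan(1/1) ≈ 45.00°
quadratic: (j1)² + 1.6·j1 + 25 = 24 + j1.6 → |·| ≈ 24.053, ∠ ≈ 3.81°
|H| = 125 · 1.4142 / 24.053 ≈ 7.3494
Gain = 20 log₁₀(7.3494) ≈ 17.33 dB
∠H = 45.00° − 3.81° = 41.19°

17.3 dB, 41.2°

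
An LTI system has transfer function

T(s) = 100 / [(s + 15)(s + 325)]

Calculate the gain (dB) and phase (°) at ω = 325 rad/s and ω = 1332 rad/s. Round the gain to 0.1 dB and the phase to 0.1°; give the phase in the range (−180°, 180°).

ω = 325: -63.5 dB, -132.4°; ω = 1332: -85.2 dB, -165.6°

At s = jω = j325:
pole (s+15): 15 + j325 → |·| = √(15²+325²) = √105850 ≈ 325.35, ∠ = arctan(325/15) ≈ 87.36°
pole (s+325): 325 + j325 → |·| = √(325²+325²) = √211250 ≈ 459.62, ∠ = arctan(325/325) ≈ 45.00°
|T| = 100 / 1.4954e+05 ≈ 0.00066872
Gain = 20 log₁₀(0.00066872) ≈ -63.50 dB
∠T = 0.00° − 132.36° = -132.36°

At s = jω = j1332:
pole (s+15): 15 + j1332 → |·| = √(15²+1332²) = √1774449 ≈ 1332.1, ∠ = arctan(1332/15) ≈ 89.35°
pole (s+325): 325 + j1332 → |·| = √(325²+1332²) = √1879849 ≈ 1371.1, ∠ = arctan(1332/325) ≈ 76.29°
|T| = 100 / 1.8264e+06 ≈ 5.4753e-05
Gain = 20 log₁₀(5.4753e-05) ≈ -85.23 dB
∠T = 0.00° − 165.64° = -165.64°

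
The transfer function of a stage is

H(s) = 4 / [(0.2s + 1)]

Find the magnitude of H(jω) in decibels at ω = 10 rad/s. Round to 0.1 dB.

At ω = 10 rad/s:
pole (1 + j10·0.2) = 1 + j2 → |·| ≈ 2.2361, ∠ ≈ 63.43°
|H| = 4 · 1 / (2.2361) ≈ 1.7888
Gain = 20 log₁₀(1.7888) ≈ 5.05 dB

5.1 dB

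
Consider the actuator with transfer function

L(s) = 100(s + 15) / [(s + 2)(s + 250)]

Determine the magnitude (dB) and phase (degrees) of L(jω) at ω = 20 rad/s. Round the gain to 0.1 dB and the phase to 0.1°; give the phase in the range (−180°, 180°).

-6.1 dB, -35.7°

At s = jω = j20:
zero (s+15): 15 + j20 → |·| = √(15²+20²) = √625 ≈ 25, ∠ = arctan(20/15) ≈ 53.13°
pole (s+2): 2 + j20 → |·| = √(2²+20²) = √404 ≈ 20.1, ∠ = arctan(20/2) ≈ 84.29°
pole (s+250): 250 + j20 → |·| = √(250²+20²) = √62900 ≈ 250.8, ∠ = arctan(20/250) ≈ 4.57°
|L| = 100 · 25 / 5041.1 ≈ 0.49592
Gain = 20 log₁₀(0.49592) ≈ -6.09 dB
∠L = 53.13° − 88.86° = -35.73°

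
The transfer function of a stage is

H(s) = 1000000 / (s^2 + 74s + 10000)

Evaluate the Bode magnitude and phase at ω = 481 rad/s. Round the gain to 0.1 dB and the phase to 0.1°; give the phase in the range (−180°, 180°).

13.0 dB, -170.9°

At s = jω = j481:
quadratic: (j481)² + 74·j481 + 10000 = -221361 + j35594 → |·| ≈ 2.242e+05, ∠ ≈ 170.87°
|H| = 1000000 / 2.242e+05 ≈ 4.4603
Gain = 20 log₁₀(4.4603) ≈ 12.99 dB
∠H = 0.00° − 170.87° = -170.87°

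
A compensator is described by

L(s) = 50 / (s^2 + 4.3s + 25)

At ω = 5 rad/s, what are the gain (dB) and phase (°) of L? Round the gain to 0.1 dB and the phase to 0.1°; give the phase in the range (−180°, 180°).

At s = jω = j5:
quadratic: (j5)² + 4.3·j5 + 25 = 0 + j21.5 → |·| ≈ 21.5, ∠ ≈ 90.00°
|L| = 50 / 21.5 ≈ 2.3256
Gain = 20 log₁₀(2.3256) ≈ 7.33 dB
∠L = 0.00° − 90.00° = -90.00°

7.3 dB, -90.0°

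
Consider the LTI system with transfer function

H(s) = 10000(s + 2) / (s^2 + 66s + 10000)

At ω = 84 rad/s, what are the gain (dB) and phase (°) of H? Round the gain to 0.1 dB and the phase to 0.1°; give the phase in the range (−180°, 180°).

42.5 dB, 26.6°

At s = jω = j84:
zero (s+2): 2 + j84 → |·| = √(2²+84²) = √7060 ≈ 84.024, ∠ = arctan(84/2) ≈ 88.64°
quadratic: (j84)² + 66·j84 + 10000 = 2944 + j5544 → |·| ≈ 6277.2, ∠ ≈ 62.03°
|H| = 10000 · 84.024 / 6277.2 ≈ 133.86
Gain = 20 log₁₀(133.86) ≈ 42.53 dB
∠H = 88.64° − 62.03° = 26.61°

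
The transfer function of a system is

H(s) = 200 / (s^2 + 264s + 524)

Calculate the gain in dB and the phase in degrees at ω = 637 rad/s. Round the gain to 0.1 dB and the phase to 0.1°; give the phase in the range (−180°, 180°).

Substitute s = j637:
Numerator: 200 = 200 + j0
Denominator: (j637)^2 + 264(j637) + 524 = -405245 + j168168
|N| = √(200² + 0²) ≈ 200, ∠N ≈ 0.00°
|D| = √(405245² + 168168²) ≈ 4.3875e+05, ∠D ≈ 157.46°
|H| = 200 / 4.3875e+05 ≈ 0.00045584
Gain = 20 log₁₀(0.00045584) ≈ -66.82 dB
∠H = 0.00° − 157.46° = -157.46°

-66.8 dB, -157.5°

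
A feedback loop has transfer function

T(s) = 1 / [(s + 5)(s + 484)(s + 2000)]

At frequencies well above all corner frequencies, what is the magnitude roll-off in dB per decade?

-60 dB/decade

Each pole contributes −20 dB/decade at high frequency; each zero contributes +20 dB/decade.
Net: 0 zero(s) − 3 pole(s) → -60 dB/decade.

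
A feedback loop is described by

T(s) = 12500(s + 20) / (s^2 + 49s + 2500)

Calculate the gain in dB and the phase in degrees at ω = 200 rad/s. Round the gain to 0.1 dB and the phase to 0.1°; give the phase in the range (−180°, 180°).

36.2 dB, -81.1°

At s = jω = j200:
zero (s+20): 20 + j200 → |·| = √(20²+200²) = √40400 ≈ 201, ∠ = arctan(200/20) ≈ 84.29°
quadratic: (j200)² + 49·j200 + 2500 = -37500 + j9800 → |·| ≈ 38759, ∠ ≈ 165.35°
|T| = 12500 · 201 / 38759 ≈ 64.824
Gain = 20 log₁₀(64.824) ≈ 36.23 dB
∠T = 84.29° − 165.35° = -81.06°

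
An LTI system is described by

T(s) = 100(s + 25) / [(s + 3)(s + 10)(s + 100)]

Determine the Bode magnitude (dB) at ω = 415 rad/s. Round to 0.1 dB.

-65.0 dB

At s = jω = j415:
zero (s+25): 25 + j415 → |·| = √(25²+415²) = √172850 ≈ 415.75, ∠ = arctan(415/25) ≈ 86.55°
pole (s+3): 3 + j415 → |·| = √(3²+415²) = √172234 ≈ 415.01, ∠ = arctan(415/3) ≈ 89.59°
pole (s+10): 10 + j415 → |·| = √(10²+415²) = √172325 ≈ 415.12, ∠ = arctan(415/10) ≈ 88.62°
pole (s+100): 100 + j415 → |·| = √(100²+415²) = √182225 ≈ 426.88, ∠ = arctan(415/100) ≈ 76.45°
|T| = 100 · 415.75 / 7.3542e+07 ≈ 0.00056532
Gain = 20 log₁₀(0.00056532) ≈ -64.95 dB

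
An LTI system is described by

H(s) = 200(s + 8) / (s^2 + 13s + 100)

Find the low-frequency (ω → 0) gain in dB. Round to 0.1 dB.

H(0) = 200·8 / 100 = 16
20 log₁₀(16) ≈ 24.08 dB

24.1 dB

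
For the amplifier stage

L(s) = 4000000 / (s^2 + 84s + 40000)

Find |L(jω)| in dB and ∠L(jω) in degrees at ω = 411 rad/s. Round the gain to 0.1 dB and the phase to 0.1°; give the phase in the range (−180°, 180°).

At s = jω = j411:
quadratic: (j411)² + 84·j411 + 40000 = -128921 + j34524 → |·| ≈ 1.3346e+05, ∠ ≈ 165.01°
|L| = 4000000 / 1.3346e+05 ≈ 29.972
Gain = 20 log₁₀(29.972) ≈ 29.53 dB
∠L = 0.00° − 165.01° = -165.01°

29.5 dB, -165.0°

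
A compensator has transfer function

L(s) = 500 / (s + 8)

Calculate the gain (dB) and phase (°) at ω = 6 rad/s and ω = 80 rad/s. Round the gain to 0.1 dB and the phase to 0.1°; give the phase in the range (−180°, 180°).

Substitute s = j6:
Numerator: 500 = 500 + j0
Denominator: (j6) + 8 = 8 + j6
|N| = √(500² + 0²) ≈ 500, ∠N ≈ 0.00°
|D| = √(8² + 6²) ≈ 10, ∠D ≈ 36.87°
|L| = 500 / 10 ≈ 50
Gain = 20 log₁₀(50) ≈ 33.98 dB
∠L = 0.00° − 36.87° = -36.87°

Substitute s = j80:
Numerator: 500 = 500 + j0
Denominator: (j80) + 8 = 8 + j80
|N| = √(500² + 0²) ≈ 500, ∠N ≈ 0.00°
|D| = √(8² + 80²) ≈ 80.399, ∠D ≈ 84.29°
|L| = 500 / 80.399 ≈ 6.219
Gain = 20 log₁₀(6.219) ≈ 15.87 dB
∠L = 0.00° − 84.29° = -84.29°

ω = 6: 34.0 dB, -36.9°; ω = 80: 15.9 dB, -84.3°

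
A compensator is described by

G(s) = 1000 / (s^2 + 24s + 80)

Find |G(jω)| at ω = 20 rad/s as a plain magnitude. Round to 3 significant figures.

1.73

Substitute s = j20:
Numerator: 1000 = 1000 + j0
Denominator: (j20)^2 + 24(j20) + 80 = -320 + j480
|N| = √(1000² + 0²) ≈ 1000, ∠N ≈ 0.00°
|D| = √(320² + 480²) ≈ 576.89, ∠D ≈ 123.69°
|G| = 1000 / 576.89 ≈ 1.7334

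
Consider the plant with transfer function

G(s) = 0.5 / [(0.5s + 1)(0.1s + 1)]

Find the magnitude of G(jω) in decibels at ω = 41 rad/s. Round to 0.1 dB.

At ω = 41 rad/s:
pole (1 + j41·0.5) = 1 + j20.5 → |·| ≈ 20.524, ∠ ≈ 87.21°
pole (1 + j41·0.1) = 1 + j4.1 → |·| ≈ 4.2202, ∠ ≈ 76.29°
|G| = 0.5 · 1 / (20.524 · 4.2202) ≈ 0.0057726
Gain = 20 log₁₀(0.0057726) ≈ -44.77 dB

-44.8 dB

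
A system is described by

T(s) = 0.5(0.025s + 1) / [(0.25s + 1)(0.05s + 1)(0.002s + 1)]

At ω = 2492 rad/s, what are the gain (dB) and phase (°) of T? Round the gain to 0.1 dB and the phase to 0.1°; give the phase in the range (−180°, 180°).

At ω = 2492 rad/s:
zero (1 + j2492·0.025) = 1 + j62.3 → |·| ≈ 62.308, ∠ ≈ 89.08°
pole (1 + j2492·0.25) = 1 + j623 → |·| ≈ 623, ∠ ≈ 89.91°
pole (1 + j2492·0.05) = 1 + j124.6 → |·| ≈ 124.6, ∠ ≈ 89.54°
pole (1 + j2492·0.002) = 1 + j4.984 → |·| ≈ 5.0833, ∠ ≈ 78.65°
|T| = 0.5 · 62.308 / (623 · 124.6 · 5.0833) ≈ 7.8952e-05
Gain = 20 log₁₀(7.8952e-05) ≈ -82.05 dB
∠T = (89.08°) − (89.91° + 89.54° + 78.65°) = -169.02°

-82.1 dB, -169.0°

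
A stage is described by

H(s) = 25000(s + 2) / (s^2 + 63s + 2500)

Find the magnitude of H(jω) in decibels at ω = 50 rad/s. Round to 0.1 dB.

52.0 dB

At s = jω = j50:
zero (s+2): 2 + j50 → |·| = √(2²+50²) = √2504 ≈ 50.04, ∠ = arctan(50/2) ≈ 87.71°
quadratic: (j50)² + 63·j50 + 2500 = 0 + j3150 → |·| ≈ 3150, ∠ ≈ 90.00°
|H| = 25000 · 50.04 / 3150 ≈ 397.14
Gain = 20 log₁₀(397.14) ≈ 51.98 dB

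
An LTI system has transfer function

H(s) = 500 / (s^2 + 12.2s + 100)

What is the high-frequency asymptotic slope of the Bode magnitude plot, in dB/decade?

-40 dB/decade

Each pole contributes −20 dB/decade at high frequency; each zero contributes +20 dB/decade.
Net: 0 zero(s) − 2 pole(s) → -40 dB/decade.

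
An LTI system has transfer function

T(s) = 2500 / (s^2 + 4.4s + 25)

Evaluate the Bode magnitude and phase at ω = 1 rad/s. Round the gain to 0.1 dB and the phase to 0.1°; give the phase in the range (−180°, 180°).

40.2 dB, -10.4°

At s = jω = j1:
quadratic: (j1)² + 4.4·j1 + 25 = 24 + j4.4 → |·| ≈ 24.4, ∠ ≈ 10.39°
|T| = 2500 / 24.4 ≈ 102.46
Gain = 20 log₁₀(102.46) ≈ 40.21 dB
∠T = 0.00° − 10.39° = -10.39°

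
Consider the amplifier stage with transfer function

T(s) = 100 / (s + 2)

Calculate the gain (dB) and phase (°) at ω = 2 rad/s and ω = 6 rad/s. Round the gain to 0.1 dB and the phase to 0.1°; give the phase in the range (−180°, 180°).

ω = 2: 31.0 dB, -45.0°; ω = 6: 24.0 dB, -71.6°

At s = jω = j2:
pole (s+2): 2 + j2 → |·| = √(2²+2²) = √8 ≈ 2.8284, ∠ = arctan(2/2) ≈ 45.00°
|T| = 100 / 2.8284 ≈ 35.356
Gain = 20 log₁₀(35.356) ≈ 30.97 dB
∠T = 0.00° − 45.00° = -45.00°

At s = jω = j6:
pole (s+2): 2 + j6 → |·| = √(2²+6²) = √40 ≈ 6.3246, ∠ = arctan(6/2) ≈ 71.57°
|T| = 100 / 6.3246 ≈ 15.811
Gain = 20 log₁₀(15.811) ≈ 23.98 dB
∠T = 0.00° − 71.57° = -71.57°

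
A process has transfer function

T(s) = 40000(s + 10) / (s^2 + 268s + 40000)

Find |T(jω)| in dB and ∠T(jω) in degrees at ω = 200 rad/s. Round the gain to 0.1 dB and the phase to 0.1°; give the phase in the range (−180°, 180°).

At s = jω = j200:
zero (s+10): 10 + j200 → |·| = √(10²+200²) = √40100 ≈ 200.25, ∠ = arctan(200/10) ≈ 87.14°
quadratic: (j200)² + 268·j200 + 40000 = 0 + j53600 → |·| ≈ 53600, ∠ ≈ 90.00°
|T| = 40000 · 200.25 / 53600 ≈ 149.44
Gain = 20 log₁₀(149.44) ≈ 43.49 dB
∠T = 87.14° − 90.00° = -2.86°

43.5 dB, -2.9°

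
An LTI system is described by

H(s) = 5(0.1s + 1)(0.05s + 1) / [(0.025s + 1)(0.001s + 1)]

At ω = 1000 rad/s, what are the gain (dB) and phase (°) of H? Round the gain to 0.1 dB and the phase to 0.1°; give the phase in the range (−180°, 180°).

At ω = 1000 rad/s:
zero (1 + j1000·0.1) = 1 + j100 → |·| ≈ 100, ∠ ≈ 89.43°
zero (1 + j1000·0.05) = 1 + j50 → |·| ≈ 50.01, ∠ ≈ 88.85°
pole (1 + j1000·0.025) = 1 + j25 → |·| ≈ 25.02, ∠ ≈ 87.71°
pole (1 + j1000·0.001) = 1 + j1 → |·| ≈ 1.4142, ∠ ≈ 45.00°
|H| = 5 · 100 · 50.01 / (25.02 · 1.4142) ≈ 706.69
Gain = 20 log₁₀(706.69) ≈ 56.98 dB
∠H = (89.43° + 88.85°) − (87.71° + 45.00°) = 45.57°

57.0 dB, 45.6°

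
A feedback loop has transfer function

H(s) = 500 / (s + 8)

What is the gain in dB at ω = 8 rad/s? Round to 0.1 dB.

32.9 dB

Substitute s = j8:
Numerator: 500 = 500 + j0
Denominator: (j8) + 8 = 8 + j8
|N| = √(500² + 0²) ≈ 500, ∠N ≈ 0.00°
|D| = √(8² + 8²) ≈ 11.314, ∠D ≈ 45.00°
|H| = 500 / 11.314 ≈ 44.193
Gain = 20 log₁₀(44.193) ≈ 32.91 dB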